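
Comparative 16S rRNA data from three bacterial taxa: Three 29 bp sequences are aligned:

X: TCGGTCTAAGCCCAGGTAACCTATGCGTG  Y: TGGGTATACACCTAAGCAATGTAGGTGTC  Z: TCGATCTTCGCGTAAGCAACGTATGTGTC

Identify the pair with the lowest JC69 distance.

Y and Z

X–Y: 12/29 differ, p = 0.414, d = 0.602.
X–Z: 10/29 differ, p = 0.345, d = 0.462.
Y–Z: 8/29 differ, p = 0.276, d = 0.344.
The smallest distance is between Y and Z.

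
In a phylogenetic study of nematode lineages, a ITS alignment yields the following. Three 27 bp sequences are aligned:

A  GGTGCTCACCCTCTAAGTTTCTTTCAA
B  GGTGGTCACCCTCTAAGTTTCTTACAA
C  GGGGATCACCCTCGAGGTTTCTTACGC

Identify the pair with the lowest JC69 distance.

A–B: 2/27 differ, p = 0.074, d = 0.078.
A–C: 7/27 differ, p = 0.259, d = 0.318.
B–C: 6/27 differ, p = 0.222, d = 0.264.
The smallest distance is between A and B.

A and B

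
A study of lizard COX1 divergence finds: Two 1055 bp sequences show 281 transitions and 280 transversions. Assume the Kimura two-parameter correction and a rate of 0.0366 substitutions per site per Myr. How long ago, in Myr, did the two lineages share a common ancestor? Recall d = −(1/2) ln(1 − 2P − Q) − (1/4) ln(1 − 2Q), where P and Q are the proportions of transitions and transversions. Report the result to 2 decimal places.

P = 281/1055 ≈ 0.266351 and Q = 280/1055 ≈ 0.265403.
Under the Kimura two-parameter model, d = −½ ln(1 − 2P − Q) − ¼ ln(1 − 2Q).
1 − 2P − Q = 0.201895, giving −½ ln(0.201895) = 0.800004.
1 − 2Q = 0.469194, giving −¼ ln(0.469194) = 0.189185.
d = 0.800004 + 0.189185 = 0.989189.
Under a molecular clock d = 2μt, so t = d/(2μ) = 0.989189 / (2 × 0.0366) = 13.51 Myr.

13.51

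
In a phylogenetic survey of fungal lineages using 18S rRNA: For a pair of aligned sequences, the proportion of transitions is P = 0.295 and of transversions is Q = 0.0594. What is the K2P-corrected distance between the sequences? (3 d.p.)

0.556

Under the Kimura two-parameter model, d = −½ ln(1 − 2P − Q) − ¼ ln(1 − 2Q).
1 − 2P − Q = 0.3506, giving −½ ln(0.3506) = 0.524055.
1 − 2Q = 0.8812, giving −¼ ln(0.8812) = 0.031618.
d = 0.524055 + 0.031618 = 0.555673.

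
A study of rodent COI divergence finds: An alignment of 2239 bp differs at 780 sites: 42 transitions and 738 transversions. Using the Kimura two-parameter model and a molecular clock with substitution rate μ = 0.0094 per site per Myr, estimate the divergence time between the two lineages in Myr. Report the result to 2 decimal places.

P = 42/2239 ≈ 0.018758 and Q = 738/2239 ≈ 0.329611.
Under the Kimura two-parameter model, d = −½ ln(1 − 2P − Q) − ¼ ln(1 − 2Q).
1 − 2P − Q = 0.632873, giving −½ ln(0.632873) = 0.228743.
1 − 2Q = 0.340778, giving −¼ ln(0.340778) = 0.269131.
d = 0.228743 + 0.269131 = 0.497874.
Under a molecular clock d = 2μt, so t = d/(2μ) = 0.497874 / (2 × 0.0094) = 26.48 Myr.

26.48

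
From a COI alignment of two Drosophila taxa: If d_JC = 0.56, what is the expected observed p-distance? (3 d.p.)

p = (3/4)(1 − e^(−4d/3)) = 0.75 × (1 − e^(-0.746667)) = 0.75 × (1 − 0.473944) = 0.394542.

0.395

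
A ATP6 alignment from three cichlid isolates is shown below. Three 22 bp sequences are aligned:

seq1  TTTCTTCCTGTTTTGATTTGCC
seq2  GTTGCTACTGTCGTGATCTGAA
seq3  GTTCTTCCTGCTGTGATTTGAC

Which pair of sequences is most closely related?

seq1 and seq3

seq1–seq2: 9/22 differ, p = 0.409, d = 0.591.
seq1–seq3: 4/22 differ, p = 0.182, d = 0.208.
seq2–seq3: 7/22 differ, p = 0.318, d = 0.414.
The smallest distance is between seq1 and seq3.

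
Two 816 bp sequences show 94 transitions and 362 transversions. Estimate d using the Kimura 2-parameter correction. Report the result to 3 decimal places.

P = 94/816 ≈ 0.115196 and Q = 362/816 ≈ 0.443627.
Under the Kimura two-parameter model, d = −½ ln(1 − 2P − Q) − ¼ ln(1 − 2Q).
1 − 2P − Q = 0.325981, giving −½ ln(0.325981) = 0.560458.
1 − 2Q = 0.112746, giving −¼ ln(0.112746) = 0.545654.
d = 0.560458 + 0.545654 = 1.106112.

1.106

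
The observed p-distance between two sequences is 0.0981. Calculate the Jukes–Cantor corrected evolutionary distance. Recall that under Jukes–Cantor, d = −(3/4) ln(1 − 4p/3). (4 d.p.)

d = −(3/4) ln(1 − 4p/3) = −0.75 ln(1 − 0.1308) = −0.75 ln(0.8692)
  = −0.75 × (-0.140182) = 0.105137 substitutions/site.

0.1051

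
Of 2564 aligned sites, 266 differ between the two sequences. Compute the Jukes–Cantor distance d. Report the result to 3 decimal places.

0.112

p = 266/2564 ≈ 0.103744.
d = −(3/4) ln(1 − 4p/3) = −0.75 ln(1 − 0.138325) = −0.75 ln(0.861675)
  = −0.75 × (-0.148877) = 0.111658 substitutions/site.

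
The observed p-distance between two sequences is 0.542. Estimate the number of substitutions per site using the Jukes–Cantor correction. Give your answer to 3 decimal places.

0.962

d = −(3/4) ln(1 − 4p/3) = −0.75 ln(1 − 0.722667) = −0.75 ln(0.277333)
  = −0.75 × (-1.282536) = 0.961902 substitutions/site.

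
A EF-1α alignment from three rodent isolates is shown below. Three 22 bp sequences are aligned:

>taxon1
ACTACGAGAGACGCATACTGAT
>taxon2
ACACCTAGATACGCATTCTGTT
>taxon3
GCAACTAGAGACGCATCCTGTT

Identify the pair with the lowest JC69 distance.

taxon2 and taxon3

taxon1–taxon2: 6/22 differ, p = 0.273, d = 0.339.
taxon1–taxon3: 5/22 differ, p = 0.227, d = 0.271.
taxon2–taxon3: 4/22 differ, p = 0.182, d = 0.208.
The smallest distance is between taxon2 and taxon3.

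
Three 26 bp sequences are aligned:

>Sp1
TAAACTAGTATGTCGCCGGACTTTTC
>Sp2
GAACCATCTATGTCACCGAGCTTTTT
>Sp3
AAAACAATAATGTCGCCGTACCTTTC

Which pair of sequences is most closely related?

Sp1–Sp2: 9/26 differ, p = 0.346, d = 0.464.
Sp1–Sp3: 6/26 differ, p = 0.231, d = 0.276.
Sp2–Sp3: 10/26 differ, p = 0.385, d = 0.539.
The smallest distance is between Sp1 and Sp3.

Sp1 and Sp3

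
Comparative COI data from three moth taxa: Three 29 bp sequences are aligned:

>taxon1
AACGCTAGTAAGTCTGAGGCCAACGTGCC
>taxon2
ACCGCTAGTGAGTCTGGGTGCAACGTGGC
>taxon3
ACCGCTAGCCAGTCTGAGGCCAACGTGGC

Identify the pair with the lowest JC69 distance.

taxon1 and taxon3

taxon1–taxon2: 6/29 differ, p = 0.207, d = 0.242.
taxon1–taxon3: 4/29 differ, p = 0.138, d = 0.152.
taxon2–taxon3: 5/29 differ, p = 0.172, d = 0.196.
The smallest distance is between taxon1 and taxon3.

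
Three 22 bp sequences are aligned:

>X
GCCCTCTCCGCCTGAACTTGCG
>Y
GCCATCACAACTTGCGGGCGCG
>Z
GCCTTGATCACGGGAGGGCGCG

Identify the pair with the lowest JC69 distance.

Y and Z

X–Y: 10/22 differ, p = 0.455, d = 0.699.
X–Z: 11/22 differ, p = 0.500, d = 0.824.
Y–Z: 7/22 differ, p = 0.318, d = 0.414.
The smallest distance is between Y and Z.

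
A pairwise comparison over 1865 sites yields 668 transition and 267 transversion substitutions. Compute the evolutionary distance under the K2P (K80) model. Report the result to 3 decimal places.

1.066

P = 668/1865 ≈ 0.358177 and Q = 267/1865 ≈ 0.143164.
Under the Kimura two-parameter model, d = −½ ln(1 − 2P − Q) − ¼ ln(1 − 2Q).
1 − 2P − Q = 0.140482, giving −½ ln(0.140482) = 0.981338.
1 − 2Q = 0.713672, giving −¼ ln(0.713672) = 0.084333.
d = 0.981338 + 0.084333 = 1.065671.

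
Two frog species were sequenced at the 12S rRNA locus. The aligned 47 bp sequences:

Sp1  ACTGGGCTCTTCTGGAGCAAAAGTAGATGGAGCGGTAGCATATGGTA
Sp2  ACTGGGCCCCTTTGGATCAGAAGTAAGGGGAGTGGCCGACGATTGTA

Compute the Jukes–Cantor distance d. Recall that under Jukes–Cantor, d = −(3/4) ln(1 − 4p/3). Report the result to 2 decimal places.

0.42

The sequences differ at 15 of 47 sites, so p = 15/47 ≈ 0.319149.
d = −(3/4) ln(1 − 4p/3) = −0.75 ln(1 − 0.425532) = −0.75 ln(0.574468)
  = −0.75 × (-0.554311) = 0.415733 substitutions/site.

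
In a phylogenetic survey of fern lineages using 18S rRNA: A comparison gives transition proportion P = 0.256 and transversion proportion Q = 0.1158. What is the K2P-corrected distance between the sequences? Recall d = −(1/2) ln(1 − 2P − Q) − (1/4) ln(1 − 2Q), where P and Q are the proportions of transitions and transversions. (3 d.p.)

Under the Kimura two-parameter model, d = −½ ln(1 − 2P − Q) − ¼ ln(1 − 2Q).
1 − 2P − Q = 0.3722, giving −½ ln(0.3722) = 0.494162.
1 − 2Q = 0.7684, giving −¼ ln(0.7684) = 0.065861.
d = 0.494162 + 0.065861 = 0.560023.

0.560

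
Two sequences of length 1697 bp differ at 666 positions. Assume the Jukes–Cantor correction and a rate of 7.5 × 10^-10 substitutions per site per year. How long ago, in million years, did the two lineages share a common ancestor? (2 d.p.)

370.41

p = 666/1697 ≈ 0.392457.
d = −(3/4) ln(1 − 4p/3) = −0.75 ln(1 − 0.523276) = −0.75 ln(0.476724)
  = −0.75 × (-0.740818) = 0.555614 substitutions/site.
Under a molecular clock d = 2μt, so t = d/(2μ) = 0.555614 / (2 × 7.5 × 10^-10) = 370.41 million years.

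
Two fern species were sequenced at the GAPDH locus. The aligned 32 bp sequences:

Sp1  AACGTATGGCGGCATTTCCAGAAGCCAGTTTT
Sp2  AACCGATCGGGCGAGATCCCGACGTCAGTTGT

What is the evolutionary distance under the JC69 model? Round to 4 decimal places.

0.5199

The sequences differ at 12 of 32 sites, so p = 12/32 = 0.375.
d = −(3/4) ln(1 − 4p/3) = −0.75 ln(1 − 0.5) = −0.75 ln(0.5)
  = −0.75 × (-0.693147) = 0.519860 substitutions/site.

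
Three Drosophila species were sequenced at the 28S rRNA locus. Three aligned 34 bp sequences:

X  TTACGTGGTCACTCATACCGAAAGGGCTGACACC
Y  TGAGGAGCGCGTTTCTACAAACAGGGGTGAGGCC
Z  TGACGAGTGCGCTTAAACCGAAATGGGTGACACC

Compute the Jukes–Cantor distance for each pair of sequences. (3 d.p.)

X–Y: 15/34 sites differ → p ≈ 0.441176, d = −0.75 ln(1 − 0.588235) = 0.665477 ≈ 0.665.
X–Z: 9/34 sites differ → p ≈ 0.264706, d = −0.75 ln(1 − 0.352941) = 0.326488 ≈ 0.326.
Y–Z: 11/34 sites differ → p ≈ 0.323529, d = −0.75 ln(1 − 0.431372) = 0.423397 ≈ 0.423.

d(X,Y) = 0.665, d(X,Z) = 0.326, d(Y,Z) = 0.423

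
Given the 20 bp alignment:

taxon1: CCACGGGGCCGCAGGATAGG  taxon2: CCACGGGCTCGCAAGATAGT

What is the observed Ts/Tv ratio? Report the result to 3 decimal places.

Transitions are A↔G and C↔T; transversions are all other mismatches.
Transitions: 2. Transversions: 2.
R = 2/2 = 1.000.

1.000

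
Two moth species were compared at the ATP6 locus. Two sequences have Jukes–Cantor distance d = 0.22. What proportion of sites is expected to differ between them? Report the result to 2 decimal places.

0.19

p = (3/4)(1 − e^(−4d/3)) = 0.75 × (1 − e^(-0.293333)) = 0.75 × (1 − 0.745774) = 0.190670.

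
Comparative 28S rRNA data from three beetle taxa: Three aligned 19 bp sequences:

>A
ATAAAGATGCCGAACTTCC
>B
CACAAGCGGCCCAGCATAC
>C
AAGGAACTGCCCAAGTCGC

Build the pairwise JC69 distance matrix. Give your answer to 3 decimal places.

d(A,B) = 0.749, d(A,C) = 0.749, d(B,C) = 0.907

A–B: 9/19 sites differ → p ≈ 0.473684, d = −0.75 ln(1 − 0.631579) = 0.748897 ≈ 0.749.
A–C: 9/19 sites differ → p ≈ 0.473684, d = −0.75 ln(1 − 0.631579) = 0.748897 ≈ 0.749.
B–C: 10/19 sites differ → p ≈ 0.526316, d = −0.75 ln(1 − 0.701755) = 0.907380 ≈ 0.907.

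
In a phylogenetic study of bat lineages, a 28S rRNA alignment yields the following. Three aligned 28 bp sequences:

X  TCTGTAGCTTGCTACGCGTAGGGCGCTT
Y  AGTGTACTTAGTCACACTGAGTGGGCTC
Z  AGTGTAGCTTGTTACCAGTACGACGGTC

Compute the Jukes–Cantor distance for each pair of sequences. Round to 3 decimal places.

d(X,Y) = 0.724, d(X,Z) = 0.420, d(Y,Z) = 0.724

X–Y: 13/28 sites differ → p ≈ 0.464286, d = −0.75 ln(1 − 0.619048) = 0.723811 ≈ 0.724.
X–Z: 9/28 sites differ → p ≈ 0.321429, d = −0.75 ln(1 − 0.428572) = 0.419713 ≈ 0.420.
Y–Z: 13/28 sites differ → p ≈ 0.464286, d = −0.75 ln(1 − 0.619048) = 0.723811 ≈ 0.724.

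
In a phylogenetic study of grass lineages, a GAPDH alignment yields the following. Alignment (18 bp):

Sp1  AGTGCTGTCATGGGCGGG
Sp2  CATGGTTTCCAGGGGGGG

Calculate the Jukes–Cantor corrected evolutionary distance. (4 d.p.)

0.5482

The sequences differ at 7 of 18 sites (1, 2, 5, 7, 10, 11, 15), so p = 7/18 ≈ 0.388889.
d = −(3/4) ln(1 − 4p/3) = −0.75 ln(1 − 0.518519) = −0.75 ln(0.481481)
  = −0.75 × (-0.730889) = 0.548167 substitutions/site.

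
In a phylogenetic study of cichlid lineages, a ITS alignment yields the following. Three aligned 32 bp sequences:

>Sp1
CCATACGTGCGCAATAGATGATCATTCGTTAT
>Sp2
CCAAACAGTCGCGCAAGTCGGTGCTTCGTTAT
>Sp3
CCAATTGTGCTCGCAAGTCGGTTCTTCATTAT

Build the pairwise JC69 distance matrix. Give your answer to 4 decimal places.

Sp1–Sp2: 12/32 sites differ → p = 0.375, d = −0.75 ln(1 − 0.5) = 0.519860 ≈ 0.5199.
Sp1–Sp3: 13/32 sites differ → p = 0.40625, d = −0.75 ln(1 − 0.541667) = 0.585119 ≈ 0.5851.
Sp2–Sp3: 8/32 sites differ → p = 0.25, d = −0.75 ln(1 − 0.333333) = 0.304098 ≈ 0.3041.

d(Sp1,Sp2) = 0.5199, d(Sp1,Sp3) = 0.5851, d(Sp2,Sp3) = 0.3041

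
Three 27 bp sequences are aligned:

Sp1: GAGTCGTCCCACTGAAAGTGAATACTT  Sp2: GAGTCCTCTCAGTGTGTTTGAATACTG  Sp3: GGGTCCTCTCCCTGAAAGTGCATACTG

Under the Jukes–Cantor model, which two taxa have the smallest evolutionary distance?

Sp1 and Sp3

Sp1–Sp2: 8/27 differ, p = 0.296, d = 0.377.
Sp1–Sp3: 6/27 differ, p = 0.222, d = 0.264.
Sp2–Sp3: 8/27 differ, p = 0.296, d = 0.377.
The smallest distance is between Sp1 and Sp3.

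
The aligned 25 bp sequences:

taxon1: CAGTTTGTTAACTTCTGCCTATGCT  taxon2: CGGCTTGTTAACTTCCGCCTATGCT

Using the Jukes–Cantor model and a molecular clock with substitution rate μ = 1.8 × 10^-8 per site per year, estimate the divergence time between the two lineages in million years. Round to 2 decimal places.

The sequences differ at 3 of 25 sites (2, 4, 16), so p = 3/25 = 0.12.
d = −(3/4) ln(1 − 4p/3) = −0.75 ln(1 − 0.16) = −0.75 ln(0.84)
  = −0.75 × (-0.174353) = 0.130765 substitutions/site.
Under a molecular clock d = 2μt, so t = d/(2μ) = 0.130765 / (2 × 1.8 × 10^-8) = 3.63 million years.

3.63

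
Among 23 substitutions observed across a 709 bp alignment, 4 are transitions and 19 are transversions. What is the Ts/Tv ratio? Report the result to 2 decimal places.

0.21

R = 4/19 = 0.210526… ≈ 0.21 (to 2 d.p.).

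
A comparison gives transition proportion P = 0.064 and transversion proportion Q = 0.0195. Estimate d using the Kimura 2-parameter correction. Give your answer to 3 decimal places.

Under the Kimura two-parameter model, d = −½ ln(1 − 2P − Q) − ¼ ln(1 − 2Q).
1 − 2P − Q = 0.8525, giving −½ ln(0.8525) = 0.079791.
1 − 2Q = 0.961, giving −¼ ln(0.961) = 0.009945.
d = 0.079791 + 0.009945 = 0.089736.

0.090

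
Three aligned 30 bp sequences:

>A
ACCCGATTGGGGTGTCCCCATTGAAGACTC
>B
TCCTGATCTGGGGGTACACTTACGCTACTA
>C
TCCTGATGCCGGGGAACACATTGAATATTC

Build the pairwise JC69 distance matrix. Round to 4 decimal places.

d(A,B) = 0.7301, d(A,C) = 0.5034, d(B,C) = 0.5034

A–B: 14/30 sites differ → p ≈ 0.466667, d = −0.75 ln(1 − 0.622223) = 0.730088 ≈ 0.7301.
A–C: 11/30 sites differ → p ≈ 0.366667, d = −0.75 ln(1 − 0.488889) = 0.503376 ≈ 0.5034.
B–C: 11/30 sites differ → p ≈ 0.366667, d = −0.75 ln(1 − 0.488889) = 0.503376 ≈ 0.5034.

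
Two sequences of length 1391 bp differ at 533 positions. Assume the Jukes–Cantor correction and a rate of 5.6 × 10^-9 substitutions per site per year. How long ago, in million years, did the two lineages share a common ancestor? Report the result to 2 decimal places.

47.89

p = 533/1391 ≈ 0.383178.
d = −(3/4) ln(1 − 4p/3) = −0.75 ln(1 − 0.510904) = −0.75 ln(0.489096)
  = −0.75 × (-0.715196) = 0.536397 substitutions/site.
Under a molecular clock d = 2μt, so t = d/(2μ) = 0.536397 / (2 × 5.6 × 10^-9) = 47.89 million years.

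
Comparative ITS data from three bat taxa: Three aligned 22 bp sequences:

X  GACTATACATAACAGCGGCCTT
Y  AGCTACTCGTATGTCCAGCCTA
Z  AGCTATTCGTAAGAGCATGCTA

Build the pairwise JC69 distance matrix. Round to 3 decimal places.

d(X,Y) = 0.824, d(X,Z) = 0.591, d(Y,Z) = 0.339

X–Y: 11/22 sites differ → p = 0.5, d = −0.75 ln(1 − 0.666667) = 0.823960 ≈ 0.824.
X–Z: 9/22 sites differ → p ≈ 0.409091, d = −0.75 ln(1 − 0.545455) = 0.591344 ≈ 0.591.
Y–Z: 6/22 sites differ → p ≈ 0.272727, d = −0.75 ln(1 − 0.363636) = 0.338988 ≈ 0.339.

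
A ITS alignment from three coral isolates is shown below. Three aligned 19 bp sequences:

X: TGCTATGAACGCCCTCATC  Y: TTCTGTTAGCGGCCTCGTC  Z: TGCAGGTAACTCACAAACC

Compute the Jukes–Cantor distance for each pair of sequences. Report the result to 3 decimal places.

X–Y: 6/19 sites differ → p ≈ 0.315789, d = −0.75 ln(1 − 0.421052) = 0.409907 ≈ 0.410.
X–Z: 9/19 sites differ → p ≈ 0.473684, d = −0.75 ln(1 − 0.631579) = 0.748897 ≈ 0.749.
Y–Z: 11/19 sites differ → p ≈ 0.578947, d = −0.75 ln(1 − 0.771929) = 1.108574 ≈ 1.109.

d(X,Y) = 0.410, d(X,Z) = 0.749, d(Y,Z) = 1.109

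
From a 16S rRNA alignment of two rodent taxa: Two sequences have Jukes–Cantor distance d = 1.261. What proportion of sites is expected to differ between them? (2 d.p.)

0.61

p = (3/4)(1 − e^(−4d/3)) = 0.75 × (1 − e^(-1.681333)) = 0.75 × (1 − 0.186126) = 0.610406.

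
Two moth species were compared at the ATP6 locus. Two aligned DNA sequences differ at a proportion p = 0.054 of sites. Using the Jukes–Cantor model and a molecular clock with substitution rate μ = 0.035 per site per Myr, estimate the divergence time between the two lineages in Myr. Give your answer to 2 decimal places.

d = −(3/4) ln(1 − 4p/3) = −0.75 ln(1 − 0.072) = −0.75 ln(0.928)
  = −0.75 × (-0.074724) = 0.056043 substitutions/site.
Under a molecular clock d = 2μt, so t = d/(2μ) = 0.056043 / (2 × 0.035) = 0.80 Myr.

0.80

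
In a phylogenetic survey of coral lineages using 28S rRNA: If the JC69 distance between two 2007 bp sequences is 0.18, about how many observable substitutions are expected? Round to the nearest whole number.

Invert JC69: p = (3/4)(1 − e^(−4d/3)) = 0.75 × (1 − e^(-0.24)) = 0.75 × (1 − 0.786628) = 0.160029.
Expected differing sites = pL ≈ 0.160029 × 2007 = 321.178203 ≈ 321.

321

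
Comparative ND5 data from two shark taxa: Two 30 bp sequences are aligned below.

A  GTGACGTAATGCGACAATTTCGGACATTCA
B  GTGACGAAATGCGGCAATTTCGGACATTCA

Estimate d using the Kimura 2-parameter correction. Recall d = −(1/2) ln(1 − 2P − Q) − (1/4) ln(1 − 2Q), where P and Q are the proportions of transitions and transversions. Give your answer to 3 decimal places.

Of 30 sites, 1 differences are transitions and 1 are transversions, so P = 1/30 ≈ 0.033333 and Q = 1/30 ≈ 0.033333.
Under the Kimura two-parameter model, d = −½ ln(1 − 2P − Q) − ¼ ln(1 − 2Q).
1 − 2P − Q = 0.900001, giving −½ ln(0.900001) = 0.052680.
1 − 2Q = 0.933334, giving −¼ ln(0.933334) = 0.017248.
d = 0.052680 + 0.017248 = 0.069928.

0.070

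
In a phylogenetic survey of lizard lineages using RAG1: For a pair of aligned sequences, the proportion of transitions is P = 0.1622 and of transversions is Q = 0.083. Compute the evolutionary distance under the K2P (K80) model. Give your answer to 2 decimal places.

Under the Kimura two-parameter model, d = −½ ln(1 − 2P − Q) − ¼ ln(1 − 2Q).
1 − 2P − Q = 0.5926, giving −½ ln(0.5926) = 0.261618.
1 − 2Q = 0.834, giving −¼ ln(0.834) = 0.045380.
d = 0.261618 + 0.045380 = 0.306998.

0.31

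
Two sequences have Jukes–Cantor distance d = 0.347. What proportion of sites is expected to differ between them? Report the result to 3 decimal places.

p = (3/4)(1 − e^(−4d/3)) = 0.75 × (1 − e^(-0.462667)) = 0.75 × (1 − 0.629602) = 0.277799.

0.278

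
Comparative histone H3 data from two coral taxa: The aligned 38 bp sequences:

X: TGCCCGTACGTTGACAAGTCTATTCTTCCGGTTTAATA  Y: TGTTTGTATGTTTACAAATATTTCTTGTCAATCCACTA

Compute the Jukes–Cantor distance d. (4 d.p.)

0.6807

The sequences differ at 17 of 38 sites, so p = 17/38 ≈ 0.447368.
d = −(3/4) ln(1 − 4p/3) = −0.75 ln(1 − 0.596491) = −0.75 ln(0.403509)
  = −0.75 × (-0.907556) = 0.680667 substitutions/site.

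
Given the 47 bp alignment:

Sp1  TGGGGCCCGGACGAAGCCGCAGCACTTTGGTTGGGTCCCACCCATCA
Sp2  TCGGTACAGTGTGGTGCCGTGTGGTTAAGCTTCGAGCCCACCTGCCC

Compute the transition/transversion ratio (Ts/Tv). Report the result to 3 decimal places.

Transitions are A↔G and C↔T; transversions are all other mismatches.
Transitions: 11. Transversions: 14.
R = 11/14 = 0.785714… ≈ 0.786 (to 3 d.p.).

0.786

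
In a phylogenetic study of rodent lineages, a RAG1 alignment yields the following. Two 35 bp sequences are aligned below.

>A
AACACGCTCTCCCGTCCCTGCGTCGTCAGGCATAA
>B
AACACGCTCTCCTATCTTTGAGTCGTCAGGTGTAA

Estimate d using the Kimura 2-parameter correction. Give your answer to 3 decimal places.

Of 35 sites, 6 differences are transitions and 1 are transversions, so P = 6/35 ≈ 0.171429 and Q = 1/35 ≈ 0.028571.
Under the Kimura two-parameter model, d = −½ ln(1 − 2P − Q) − ¼ ln(1 − 2Q).
1 − 2P − Q = 0.628571, giving −½ ln(0.628571) = 0.232153.
1 − 2Q = 0.942858, giving −¼ ln(0.942858) = 0.014710.
d = 0.232153 + 0.014710 = 0.246863.

0.247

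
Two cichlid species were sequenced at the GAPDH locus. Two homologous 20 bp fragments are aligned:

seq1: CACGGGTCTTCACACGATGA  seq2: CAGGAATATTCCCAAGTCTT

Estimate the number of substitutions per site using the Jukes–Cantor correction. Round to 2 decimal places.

0.82

The sequences differ at 10 of 20 sites (3, 5, 6, 8, 12, 15, 17, 18, 19, 20), so p = 10/20 = 0.5.
d = −(3/4) ln(1 − 4p/3) = −0.75 ln(1 − 0.666667) = −0.75 ln(0.333333)
  = −0.75 × (-1.098613) = 0.823960 substitutions/site.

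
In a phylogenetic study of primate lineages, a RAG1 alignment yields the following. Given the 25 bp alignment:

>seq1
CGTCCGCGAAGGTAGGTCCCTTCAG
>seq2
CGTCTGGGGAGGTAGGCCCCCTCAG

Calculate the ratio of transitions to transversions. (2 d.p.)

4.00

Transitions are A↔G and C↔T; transversions are all other mismatches.
Transitions: 4. Transversions: 1.
R = 4/1 = 4.00.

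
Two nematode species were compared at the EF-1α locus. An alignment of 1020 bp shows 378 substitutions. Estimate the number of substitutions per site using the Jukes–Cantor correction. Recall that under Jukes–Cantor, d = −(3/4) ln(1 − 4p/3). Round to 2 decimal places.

p = 378/1020 ≈ 0.370588.
d = −(3/4) ln(1 − 4p/3) = −0.75 ln(1 − 0.494117) = −0.75 ln(0.505883)
  = −0.75 × (-0.681450) = 0.511088 substitutions/site.

0.51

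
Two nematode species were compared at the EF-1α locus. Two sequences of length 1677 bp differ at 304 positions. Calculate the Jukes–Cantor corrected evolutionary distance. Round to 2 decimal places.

p = 304/1677 ≈ 0.181276.
d = −(3/4) ln(1 − 4p/3) = −0.75 ln(1 − 0.241701) = −0.75 ln(0.758299)
  = −0.75 × (-0.276678) = 0.207509 substitutions/site.

0.21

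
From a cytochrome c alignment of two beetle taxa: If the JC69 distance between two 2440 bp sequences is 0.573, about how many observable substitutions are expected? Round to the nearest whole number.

Invert JC69: p = (3/4)(1 − e^(−4d/3)) = 0.75 × (1 − e^(-0.764)) = 0.75 × (1 − 0.465799) = 0.400651.
Expected differing sites = pL ≈ 0.400651 × 2440 = 977.58844 ≈ 978.

978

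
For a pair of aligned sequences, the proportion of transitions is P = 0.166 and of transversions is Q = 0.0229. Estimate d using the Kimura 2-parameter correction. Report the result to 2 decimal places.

Under the Kimura two-parameter model, d = −½ ln(1 − 2P − Q) − ¼ ln(1 − 2Q).
1 − 2P − Q = 0.6451, giving −½ ln(0.6451) = 0.219175.
1 − 2Q = 0.9542, giving −¼ ln(0.9542) = 0.011720.
d = 0.219175 + 0.011720 = 0.230895.

0.23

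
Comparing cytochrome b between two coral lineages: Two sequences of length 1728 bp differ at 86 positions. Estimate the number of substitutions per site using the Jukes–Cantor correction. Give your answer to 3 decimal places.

p = 86/1728 ≈ 0.049769.
d = −(3/4) ln(1 − 4p/3) = −0.75 ln(1 − 0.066359) = −0.75 ln(0.933641)
  = −0.75 × (-0.068663) = 0.051497 substitutions/site.

0.051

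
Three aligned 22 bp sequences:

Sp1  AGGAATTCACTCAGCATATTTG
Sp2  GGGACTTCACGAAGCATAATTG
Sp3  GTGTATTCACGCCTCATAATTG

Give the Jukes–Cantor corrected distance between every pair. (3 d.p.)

d(Sp1,Sp2) = 0.271, d(Sp1,Sp3) = 0.414, d(Sp2,Sp3) = 0.339

Sp1–Sp2: 5/22 sites differ → p ≈ 0.227273, d = −0.75 ln(1 − 0.303031) = 0.270761 ≈ 0.271.
Sp1–Sp3: 7/22 sites differ → p ≈ 0.318182, d = −0.75 ln(1 − 0.424243) = 0.414052 ≈ 0.414.
Sp2–Sp3: 6/22 sites differ → p ≈ 0.272727, d = −0.75 ln(1 − 0.363636) = 0.338988 ≈ 0.339.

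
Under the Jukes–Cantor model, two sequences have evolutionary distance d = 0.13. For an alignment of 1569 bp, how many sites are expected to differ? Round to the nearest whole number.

187

Invert JC69: p = (3/4)(1 − e^(−4d/3)) = 0.75 × (1 − e^(-0.173333)) = 0.75 × (1 − 0.840858) = 0.119357.
Expected differing sites = pL ≈ 0.119357 × 1569 = 187.271133 ≈ 187.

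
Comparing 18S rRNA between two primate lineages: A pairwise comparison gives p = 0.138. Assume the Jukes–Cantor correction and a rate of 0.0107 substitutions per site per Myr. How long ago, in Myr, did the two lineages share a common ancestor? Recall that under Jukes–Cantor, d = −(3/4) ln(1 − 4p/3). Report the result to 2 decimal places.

7.13

d = −(3/4) ln(1 − 4p/3) = −0.75 ln(1 − 0.184) = −0.75 ln(0.816)
  = −0.75 × (-0.203341) = 0.152506 substitutions/site.
Under a molecular clock d = 2μt, so t = d/(2μ) = 0.152506 / (2 × 0.0107) = 7.13 Myr.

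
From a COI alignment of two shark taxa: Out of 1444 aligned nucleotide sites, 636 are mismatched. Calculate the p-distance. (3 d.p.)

p = 636/1444 = 0.440443… ≈ 0.440 (to 3 d.p.).

0.440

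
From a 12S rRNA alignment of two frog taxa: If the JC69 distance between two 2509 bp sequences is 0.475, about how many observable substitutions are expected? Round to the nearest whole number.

883

Invert JC69: p = (3/4)(1 − e^(−4d/3)) = 0.75 × (1 − e^(-0.633333)) = 0.75 × (1 − 0.530820) = 0.351885.
Expected differing sites = pL ≈ 0.351885 × 2509 = 882.879465 ≈ 883.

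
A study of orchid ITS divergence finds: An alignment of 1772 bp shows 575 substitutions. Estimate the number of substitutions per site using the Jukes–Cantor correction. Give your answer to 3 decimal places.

p = 575/1772 ≈ 0.324492.
d = −(3/4) ln(1 − 4p/3) = −0.75 ln(1 − 0.432656) = −0.75 ln(0.567344)
  = −0.75 × (-0.566789) = 0.425092 substitutions/site.

0.425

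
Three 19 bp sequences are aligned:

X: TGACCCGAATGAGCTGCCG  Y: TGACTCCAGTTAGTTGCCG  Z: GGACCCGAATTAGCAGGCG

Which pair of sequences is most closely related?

X and Z

X–Y: 5/19 differ, p = 0.263, d = 0.324.
X–Z: 4/19 differ, p = 0.211, d = 0.247.
Y–Z: 7/19 differ, p = 0.368, d = 0.507.
The smallest distance is between X and Z.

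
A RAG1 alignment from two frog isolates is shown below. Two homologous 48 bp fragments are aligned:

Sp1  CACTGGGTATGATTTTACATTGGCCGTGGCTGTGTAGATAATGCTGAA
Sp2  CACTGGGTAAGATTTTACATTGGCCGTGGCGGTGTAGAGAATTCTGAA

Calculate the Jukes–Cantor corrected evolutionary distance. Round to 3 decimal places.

0.088

The sequences differ at 4 of 48 sites (10, 31, 39, 43), so p = 4/48 ≈ 0.083333.
d = −(3/4) ln(1 − 4p/3) = −0.75 ln(1 − 0.111111) = −0.75 ln(0.888889)
  = −0.75 × (-0.117783) = 0.088337 substitutions/site.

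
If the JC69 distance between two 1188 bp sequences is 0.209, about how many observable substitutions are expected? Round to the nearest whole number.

217

Invert JC69: p = (3/4)(1 − e^(−4d/3)) = 0.75 × (1 − e^(-0.278667)) = 0.75 × (1 − 0.756792) = 0.182406.
Expected differing sites = pL ≈ 0.182406 × 1188 = 216.698328 ≈ 217.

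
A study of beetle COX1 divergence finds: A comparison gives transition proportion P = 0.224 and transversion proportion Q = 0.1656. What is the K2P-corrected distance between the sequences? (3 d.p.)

0.576

Under the Kimura two-parameter model, d = −½ ln(1 − 2P − Q) − ¼ ln(1 − 2Q).
1 − 2P − Q = 0.3864, giving −½ ln(0.3864) = 0.475441.
1 − 2Q = 0.6688, giving −¼ ln(0.6688) = 0.100568.
d = 0.475441 + 0.100568 = 0.576009.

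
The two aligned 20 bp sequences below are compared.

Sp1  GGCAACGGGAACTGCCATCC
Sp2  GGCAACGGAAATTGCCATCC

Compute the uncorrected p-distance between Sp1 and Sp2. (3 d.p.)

The sequences differ at 2 of 20 positions (sites 9, 12).
p = 2/20 = 0.100.

0.100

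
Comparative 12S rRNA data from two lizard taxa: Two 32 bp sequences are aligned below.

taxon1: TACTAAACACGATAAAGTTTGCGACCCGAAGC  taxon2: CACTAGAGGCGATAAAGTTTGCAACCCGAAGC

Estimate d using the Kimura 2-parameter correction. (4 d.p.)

0.1813

Of 32 sites, 4 differences are transitions and 1 are transversions, so P = 4/32 = 0.125 and Q = 1/32 = 0.03125.
Under the Kimura two-parameter model, d = −½ ln(1 − 2P − Q) − ¼ ln(1 − 2Q).
1 − 2P − Q = 0.71875, giving −½ ln(0.71875) = 0.165121.
1 − 2Q = 0.9375, giving −¼ ln(0.9375) = 0.016135.
d = 0.165121 + 0.016135 = 0.181256.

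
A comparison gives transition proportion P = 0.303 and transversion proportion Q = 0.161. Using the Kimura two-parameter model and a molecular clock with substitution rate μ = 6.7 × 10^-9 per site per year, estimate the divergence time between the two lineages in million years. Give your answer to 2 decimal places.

61.61

Under the Kimura two-parameter model, d = −½ ln(1 − 2P − Q) − ¼ ln(1 − 2Q).
1 − 2P − Q = 0.233, giving −½ ln(0.233) = 0.728358.
1 − 2Q = 0.678, giving −¼ ln(0.678) = 0.097152.
d = 0.728358 + 0.097152 = 0.825510.
Under a molecular clock d = 2μt, so t = d/(2μ) = 0.825510 / (2 × 6.7 × 10^-9) = 61.61 million years.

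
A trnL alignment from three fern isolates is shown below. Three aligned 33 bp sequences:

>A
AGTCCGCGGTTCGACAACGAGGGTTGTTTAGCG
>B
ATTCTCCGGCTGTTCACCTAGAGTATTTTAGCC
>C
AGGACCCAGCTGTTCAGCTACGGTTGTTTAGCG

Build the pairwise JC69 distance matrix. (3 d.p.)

A–B: 13/33 sites differ → p ≈ 0.393939, d = −0.75 ln(1 − 0.525252) = 0.558728 ≈ 0.559.
A–C: 11/33 sites differ → p ≈ 0.333333, d = −0.75 ln(1 − 0.444444) = 0.440839 ≈ 0.441.
B–C: 11/33 sites differ → p ≈ 0.333333, d = −0.75 ln(1 − 0.444444) = 0.440839 ≈ 0.441.

d(A,B) = 0.559, d(A,C) = 0.441, d(B,C) = 0.441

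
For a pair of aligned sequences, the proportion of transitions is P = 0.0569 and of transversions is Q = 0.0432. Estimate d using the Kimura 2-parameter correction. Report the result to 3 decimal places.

Under the Kimura two-parameter model, d = −½ ln(1 − 2P − Q) − ¼ ln(1 − 2Q).
1 − 2P − Q = 0.843, giving −½ ln(0.843) = 0.085394.
1 − 2Q = 0.9136, giving −¼ ln(0.9136) = 0.022591.
d = 0.085394 + 0.022591 = 0.107985.

0.108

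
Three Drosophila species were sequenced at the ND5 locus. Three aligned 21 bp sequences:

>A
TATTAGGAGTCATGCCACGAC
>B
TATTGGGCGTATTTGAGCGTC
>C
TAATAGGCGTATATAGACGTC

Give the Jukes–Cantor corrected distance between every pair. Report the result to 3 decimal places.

d(A,B) = 0.635, d(A,C) = 0.635, d(B,C) = 0.360

A–B: 9/21 sites differ → p ≈ 0.428571, d = −0.75 ln(1 − 0.571428) = 0.635472 ≈ 0.635.
A–C: 9/21 sites differ → p ≈ 0.428571, d = −0.75 ln(1 − 0.571428) = 0.635472 ≈ 0.635.
B–C: 6/21 sites differ → p ≈ 0.285714, d = −0.75 ln(1 − 0.380952) = 0.359679 ≈ 0.360.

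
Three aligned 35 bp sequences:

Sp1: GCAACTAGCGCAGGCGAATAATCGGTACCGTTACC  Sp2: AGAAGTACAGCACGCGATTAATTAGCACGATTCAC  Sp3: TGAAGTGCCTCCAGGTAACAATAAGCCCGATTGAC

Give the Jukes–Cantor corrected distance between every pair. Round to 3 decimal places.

d(Sp1,Sp2) = 0.572, d(Sp1,Sp3) = 0.965, d(Sp2,Sp3) = 0.513

Sp1–Sp2: 14/35 sites differ → p = 0.4, d = −0.75 ln(1 − 0.533333) = 0.571605 ≈ 0.572.
Sp1–Sp3: 19/35 sites differ → p ≈ 0.542857, d = −0.75 ln(1 − 0.723809) = 0.964997 ≈ 0.965.
Sp2–Sp3: 13/35 sites differ → p ≈ 0.371429, d = −0.75 ln(1 − 0.495239) = 0.512753 ≈ 0.513.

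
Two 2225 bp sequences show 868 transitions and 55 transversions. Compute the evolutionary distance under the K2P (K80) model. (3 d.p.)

0.830

P = 868/2225 ≈ 0.390112 and Q = 55/2225 ≈ 0.024719.
Under the Kimura two-parameter model, d = −½ ln(1 − 2P − Q) − ¼ ln(1 − 2Q).
1 − 2P − Q = 0.195057, giving −½ ln(0.195057) = 0.817232.
1 − 2Q = 0.950562, giving −¼ ln(0.950562) = 0.012675.
d = 0.817232 + 0.012675 = 0.829907.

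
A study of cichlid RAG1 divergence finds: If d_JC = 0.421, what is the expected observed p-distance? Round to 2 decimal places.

0.32

p = (3/4)(1 − e^(−4d/3)) = 0.75 × (1 − e^(-0.561333)) = 0.75 × (1 − 0.570448) = 0.322164.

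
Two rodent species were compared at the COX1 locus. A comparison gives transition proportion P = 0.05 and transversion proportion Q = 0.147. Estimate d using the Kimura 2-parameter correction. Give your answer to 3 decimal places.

Under the Kimura two-parameter model, d = −½ ln(1 − 2P − Q) − ¼ ln(1 − 2Q).
1 − 2P − Q = 0.753, giving −½ ln(0.753) = 0.141845.
1 − 2Q = 0.706, giving −¼ ln(0.706) = 0.087035.
d = 0.141845 + 0.087035 = 0.228880.

0.229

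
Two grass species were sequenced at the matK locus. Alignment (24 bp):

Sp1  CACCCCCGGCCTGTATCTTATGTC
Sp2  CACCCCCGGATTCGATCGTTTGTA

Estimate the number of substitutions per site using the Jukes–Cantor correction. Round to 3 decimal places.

0.369

The sequences differ at 7 of 24 sites (10, 11, 13, 14, 18, 20, 24), so p = 7/24 ≈ 0.291667.
d = −(3/4) ln(1 − 4p/3) = −0.75 ln(1 − 0.388889) = −0.75 ln(0.611111)
  = −0.75 × (-0.492477) = 0.369358 substitutions/site.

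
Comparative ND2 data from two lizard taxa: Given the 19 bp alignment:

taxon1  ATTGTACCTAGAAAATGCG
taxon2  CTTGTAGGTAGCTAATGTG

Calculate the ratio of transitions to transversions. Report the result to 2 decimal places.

Transitions are A↔G and C↔T; transversions are all other mismatches.
Transitions: 1. Transversions: 5.
R = 1/5 = 0.20.

0.20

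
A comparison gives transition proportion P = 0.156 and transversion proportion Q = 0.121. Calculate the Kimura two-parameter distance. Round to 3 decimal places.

Under the Kimura two-parameter model, d = −½ ln(1 − 2P − Q) − ¼ ln(1 − 2Q).
1 − 2P − Q = 0.567, giving −½ ln(0.567) = 0.283698.
1 − 2Q = 0.758, giving −¼ ln(0.758) = 0.069268.
d = 0.283698 + 0.069268 = 0.352966.

0.353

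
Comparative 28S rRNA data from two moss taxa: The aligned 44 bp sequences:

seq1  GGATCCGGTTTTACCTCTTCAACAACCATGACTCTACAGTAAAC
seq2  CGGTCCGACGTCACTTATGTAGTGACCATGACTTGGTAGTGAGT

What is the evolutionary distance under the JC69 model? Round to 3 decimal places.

0.699

The sequences differ at 20 of 44 sites, so p = 20/44 ≈ 0.454545.
d = −(3/4) ln(1 − 4p/3) = −0.75 ln(1 − 0.60606) = −0.75 ln(0.39394)
  = −0.75 × (-0.931557) = 0.698668 substitutions/site.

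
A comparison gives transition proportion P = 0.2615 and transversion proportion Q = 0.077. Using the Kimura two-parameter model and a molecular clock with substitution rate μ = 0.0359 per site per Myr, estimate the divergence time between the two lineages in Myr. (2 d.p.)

6.96

Under the Kimura two-parameter model, d = −½ ln(1 − 2P − Q) − ¼ ln(1 − 2Q).
1 − 2P − Q = 0.4, giving −½ ln(0.4) = 0.458145.
1 − 2Q = 0.846, giving −¼ ln(0.846) = 0.041809.
d = 0.458145 + 0.041809 = 0.499954.
Under a molecular clock d = 2μt, so t = d/(2μ) = 0.499954 / (2 × 0.0359) = 6.96 Myr.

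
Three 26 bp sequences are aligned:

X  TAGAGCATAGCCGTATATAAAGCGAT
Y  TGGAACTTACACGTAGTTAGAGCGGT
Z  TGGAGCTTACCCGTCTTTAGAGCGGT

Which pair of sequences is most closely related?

Y and Z

X–Y: 9/26 differ, p = 0.346, d = 0.464.
X–Z: 7/26 differ, p = 0.269, d = 0.334.
Y–Z: 4/26 differ, p = 0.154, d = 0.172.
The smallest distance is between Y and Z.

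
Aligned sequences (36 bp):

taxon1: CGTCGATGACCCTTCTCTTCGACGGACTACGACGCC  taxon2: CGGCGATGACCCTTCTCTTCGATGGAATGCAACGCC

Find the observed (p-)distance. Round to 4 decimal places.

0.1389

The sequences differ at 5 of 36 positions (sites 3, 23, 27, 29, 31).
p = 5/36 = 0.138888… ≈ 0.1389 (to 4 d.p.).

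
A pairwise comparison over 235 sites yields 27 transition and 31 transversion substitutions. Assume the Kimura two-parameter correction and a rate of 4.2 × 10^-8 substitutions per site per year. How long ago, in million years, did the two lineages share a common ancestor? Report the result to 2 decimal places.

3.58

P = 27/235 ≈ 0.114894 and Q = 31/235 ≈ 0.131915.
Under the Kimura two-parameter model, d = −½ ln(1 − 2P − Q) − ¼ ln(1 − 2Q).
1 − 2P − Q = 0.638297, giving −½ ln(0.638297) = 0.224476.
1 − 2Q = 0.73617, giving −¼ ln(0.73617) = 0.076574.
d = 0.224476 + 0.076574 = 0.301050.
Under a molecular clock d = 2μt, so t = d/(2μ) = 0.301050 / (2 × 4.2 × 10^-8) = 3.58 million years.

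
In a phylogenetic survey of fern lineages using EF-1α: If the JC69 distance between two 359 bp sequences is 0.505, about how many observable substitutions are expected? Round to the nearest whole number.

132

Invert JC69: p = (3/4)(1 − e^(−4d/3)) = 0.75 × (1 − e^(-0.673333)) = 0.75 × (1 − 0.510006) = 0.367496.
Expected differing sites = pL ≈ 0.367496 × 359 = 131.931064 ≈ 132.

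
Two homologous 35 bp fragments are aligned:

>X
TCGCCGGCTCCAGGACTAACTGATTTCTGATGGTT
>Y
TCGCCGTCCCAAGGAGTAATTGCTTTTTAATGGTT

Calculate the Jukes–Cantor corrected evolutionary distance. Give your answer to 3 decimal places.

The sequences differ at 8 of 35 sites (7, 9, 11, 16, 20, 23, 27, 29), so p = 8/35 ≈ 0.228571.
d = −(3/4) ln(1 − 4p/3) = −0.75 ln(1 − 0.304761) = −0.75 ln(0.695239)
  = −0.75 × (-0.363500) = 0.272625 substitutions/site.

0.273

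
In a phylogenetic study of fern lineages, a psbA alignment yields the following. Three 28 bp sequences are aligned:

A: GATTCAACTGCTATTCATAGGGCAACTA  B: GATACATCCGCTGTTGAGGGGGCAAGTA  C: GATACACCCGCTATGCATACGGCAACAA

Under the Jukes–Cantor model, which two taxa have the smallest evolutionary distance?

A–B: 8/28 differ, p = 0.286, d = 0.360.
A–C: 6/28 differ, p = 0.214, d = 0.252.
B–C: 9/28 differ, p = 0.321, d = 0.420.
The smallest distance is between A and C.

A and C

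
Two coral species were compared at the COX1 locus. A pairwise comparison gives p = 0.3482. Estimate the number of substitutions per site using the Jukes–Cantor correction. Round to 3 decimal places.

0.468

d = −(3/4) ln(1 − 4p/3) = −0.75 ln(1 − 0.464267) = −0.75 ln(0.535733)
  = −0.75 × (-0.624119) = 0.468089 substitutions/site.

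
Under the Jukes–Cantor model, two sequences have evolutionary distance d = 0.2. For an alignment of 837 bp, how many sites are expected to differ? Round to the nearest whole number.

Invert JC69: p = (3/4)(1 − e^(−4d/3)) = 0.75 × (1 − e^(-0.266667)) = 0.75 × (1 − 0.765928) = 0.175554.
Expected differing sites = pL ≈ 0.175554 × 837 = 146.938698 ≈ 147.

147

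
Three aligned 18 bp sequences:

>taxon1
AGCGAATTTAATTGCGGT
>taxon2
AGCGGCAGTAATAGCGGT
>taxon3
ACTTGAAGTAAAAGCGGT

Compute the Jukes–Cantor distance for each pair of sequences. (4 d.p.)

d(taxon1,taxon2) = 0.3470, d(taxon1,taxon3) = 0.6735, d(taxon2,taxon3) = 0.3470

taxon1–taxon2: 5/18 sites differ → p ≈ 0.277778, d = −0.75 ln(1 − 0.370371) = 0.346968 ≈ 0.3470.
taxon1–taxon3: 8/18 sites differ → p ≈ 0.444444, d = −0.75 ln(1 − 0.592592) = 0.673455 ≈ 0.6735.
taxon2–taxon3: 5/18 sites differ → p ≈ 0.277778, d = −0.75 ln(1 − 0.370371) = 0.346968 ≈ 0.3470.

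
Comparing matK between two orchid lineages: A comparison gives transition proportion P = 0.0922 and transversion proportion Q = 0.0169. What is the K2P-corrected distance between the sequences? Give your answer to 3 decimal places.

0.121

Under the Kimura two-parameter model, d = −½ ln(1 − 2P − Q) − ¼ ln(1 − 2Q).
1 − 2P − Q = 0.7987, giving −½ ln(0.7987) = 0.112385.
1 − 2Q = 0.9662, giving −¼ ln(0.9662) = 0.008596.
d = 0.112385 + 0.008596 = 0.120981.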